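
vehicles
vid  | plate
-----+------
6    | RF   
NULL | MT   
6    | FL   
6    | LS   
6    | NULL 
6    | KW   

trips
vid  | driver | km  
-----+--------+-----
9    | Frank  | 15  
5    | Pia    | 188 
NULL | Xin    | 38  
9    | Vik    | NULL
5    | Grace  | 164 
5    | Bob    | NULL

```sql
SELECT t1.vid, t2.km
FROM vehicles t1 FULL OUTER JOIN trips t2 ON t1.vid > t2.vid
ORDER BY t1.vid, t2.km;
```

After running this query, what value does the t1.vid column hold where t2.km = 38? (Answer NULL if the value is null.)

NULL

FULL OUTER JOIN keeps every row from both sides; unmatched rows get NULL for the other side's columns.
Matching on t1.vid > t2.vid. A NULL in a compared column never satisfies the condition.
- t1[0] vid=6 → 3 match(es) in t2 → 3 row(s).
- t1[1] vid=NULL → no match; kept with NULLs on the t2 side.
- t1[2] vid=6 → 3 match(es) in t2 → 3 row(s).
- t1[3] vid=6 → 3 match(es) in t2 → 3 row(s).
- t1[4] vid=6 → 3 match(es) in t2 → 3 row(s).
- t1[5] vid=6 → 3 match(es) in t2 → 3 row(s).
- 3 row(s) from t2 found no t1 partner → padded with NULL.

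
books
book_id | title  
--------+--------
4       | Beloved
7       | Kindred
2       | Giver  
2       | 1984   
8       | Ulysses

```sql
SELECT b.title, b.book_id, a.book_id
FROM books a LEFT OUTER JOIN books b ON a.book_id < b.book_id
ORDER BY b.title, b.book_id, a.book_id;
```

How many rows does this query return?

10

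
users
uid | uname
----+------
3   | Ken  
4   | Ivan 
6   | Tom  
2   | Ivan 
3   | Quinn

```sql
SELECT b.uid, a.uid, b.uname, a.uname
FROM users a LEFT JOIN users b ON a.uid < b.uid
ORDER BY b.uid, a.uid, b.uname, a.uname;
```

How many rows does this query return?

LEFT JOIN keeps every row from `users a`; unmatched rows get NULL for `users b`'s columns.
Matching on a.uid < b.uid.
Matched pairs: 9; unmatched a rows kept: 1.
Total: 9 matched + 1 padded = 10 rows.

10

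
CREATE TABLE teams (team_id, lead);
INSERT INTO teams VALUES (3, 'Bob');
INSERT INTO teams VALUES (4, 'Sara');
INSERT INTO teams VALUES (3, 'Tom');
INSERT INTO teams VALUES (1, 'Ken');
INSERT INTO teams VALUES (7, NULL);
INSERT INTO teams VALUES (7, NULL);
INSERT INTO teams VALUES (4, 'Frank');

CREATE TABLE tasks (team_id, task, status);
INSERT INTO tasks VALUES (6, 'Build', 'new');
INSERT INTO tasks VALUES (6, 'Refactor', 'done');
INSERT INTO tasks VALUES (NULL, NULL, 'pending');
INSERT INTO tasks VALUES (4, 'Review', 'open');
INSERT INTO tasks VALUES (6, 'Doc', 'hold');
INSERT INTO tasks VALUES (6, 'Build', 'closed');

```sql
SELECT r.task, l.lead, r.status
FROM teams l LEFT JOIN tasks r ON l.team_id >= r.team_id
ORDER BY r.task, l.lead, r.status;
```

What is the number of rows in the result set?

15

LEFT JOIN keeps every row from `teams`; unmatched rows get NULL for `tasks`'s columns.
Matching on l.team_id >= r.team_id. A NULL in a compared column never satisfies the condition.
- l (team_id=3) has no partner → padded with NULL.
- l (team_id=4) pairs with 1 row(s) of r.
- l (team_id=3) has no partner → padded with NULL.
- l (team_id=1) has no partner → padded with NULL.
- l (team_id=7) pairs with 5 row(s) of r.
- l (team_id=7) pairs with 5 row(s) of r.
- l (team_id=4) pairs with 1 row(s) of r.
Total: 12 matched + 3 padded = 15 rows.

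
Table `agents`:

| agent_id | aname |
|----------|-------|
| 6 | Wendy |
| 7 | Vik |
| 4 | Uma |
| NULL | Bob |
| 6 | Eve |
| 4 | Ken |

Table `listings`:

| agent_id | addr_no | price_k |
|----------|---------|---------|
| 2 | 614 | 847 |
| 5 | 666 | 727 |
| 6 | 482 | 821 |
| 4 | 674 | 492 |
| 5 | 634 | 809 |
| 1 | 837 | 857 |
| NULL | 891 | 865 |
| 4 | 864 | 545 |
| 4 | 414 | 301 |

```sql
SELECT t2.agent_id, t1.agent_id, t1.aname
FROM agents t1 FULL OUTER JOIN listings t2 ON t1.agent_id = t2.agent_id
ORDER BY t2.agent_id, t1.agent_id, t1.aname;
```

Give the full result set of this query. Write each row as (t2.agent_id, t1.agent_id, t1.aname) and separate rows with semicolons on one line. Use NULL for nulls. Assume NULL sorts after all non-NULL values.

(1, NULL, NULL); (2, NULL, NULL); (4, 4, Ken); (4, 4, Ken); (4, 4, Ken); (4, 4, Uma); (4, 4, Uma); (4, 4, Uma); (5, NULL, NULL); (5, NULL, NULL); (6, 6, Eve); (6, 6, Wendy); (NULL, 7, Vik); (NULL, NULL, Bob); (NULL, NULL, NULL)

FULL OUTER JOIN keeps every row from both sides; unmatched rows get NULL for the other side's columns.
Matching on t1.agent_id = t2.agent_id. A NULL in a compared column never satisfies the condition.
Matched pairs: 8; unmatched t1 rows kept: 2; unmatched t2 rows kept: 5.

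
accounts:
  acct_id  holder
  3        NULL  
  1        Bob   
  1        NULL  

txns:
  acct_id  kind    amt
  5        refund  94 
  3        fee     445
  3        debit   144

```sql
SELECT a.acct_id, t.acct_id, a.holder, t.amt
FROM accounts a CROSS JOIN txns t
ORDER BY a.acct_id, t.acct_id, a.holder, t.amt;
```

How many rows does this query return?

CROSS JOIN pairs every row of `accounts` with every row of `txns`: 3 × 3 = 9 rows.

9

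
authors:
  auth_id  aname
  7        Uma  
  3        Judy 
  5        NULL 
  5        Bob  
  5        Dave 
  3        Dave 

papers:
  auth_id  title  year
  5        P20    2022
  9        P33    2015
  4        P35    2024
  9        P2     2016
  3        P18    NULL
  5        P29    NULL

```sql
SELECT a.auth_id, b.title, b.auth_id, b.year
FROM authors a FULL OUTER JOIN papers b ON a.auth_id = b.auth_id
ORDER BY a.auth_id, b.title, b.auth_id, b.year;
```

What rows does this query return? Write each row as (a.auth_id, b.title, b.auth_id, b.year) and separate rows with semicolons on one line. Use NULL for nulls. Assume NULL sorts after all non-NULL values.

(3, P18, 3, NULL); (3, P18, 3, NULL); (5, P20, 5, 2022); (5, P20, 5, 2022); (5, P20, 5, 2022); (5, P29, 5, NULL); (5, P29, 5, NULL); (5, P29, 5, NULL); (7, NULL, NULL, NULL); (NULL, P2, 9, 2016); (NULL, P33, 9, 2015); (NULL, P35, 4, 2024)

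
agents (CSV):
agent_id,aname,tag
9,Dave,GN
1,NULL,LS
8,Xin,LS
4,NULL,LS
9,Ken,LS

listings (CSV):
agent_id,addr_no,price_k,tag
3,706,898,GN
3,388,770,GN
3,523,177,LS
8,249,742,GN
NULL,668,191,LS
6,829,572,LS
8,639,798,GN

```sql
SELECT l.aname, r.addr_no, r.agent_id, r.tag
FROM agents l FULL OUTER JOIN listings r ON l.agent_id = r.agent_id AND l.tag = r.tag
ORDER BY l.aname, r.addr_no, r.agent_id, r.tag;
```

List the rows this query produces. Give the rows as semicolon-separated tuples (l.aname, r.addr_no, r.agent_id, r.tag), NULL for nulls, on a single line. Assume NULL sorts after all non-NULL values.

(Dave, NULL, NULL, NULL); (Ken, NULL, NULL, NULL); (Xin, NULL, NULL, NULL); (NULL, 249, 8, GN); (NULL, 388, 3, GN); (NULL, 523, 3, LS); (NULL, 639, 8, GN); (NULL, 668, NULL, LS); (NULL, 706, 3, GN); (NULL, 829, 6, LS); (NULL, NULL, NULL, NULL); (NULL, NULL, NULL, NULL)

FULL OUTER JOIN keeps every row from both sides; unmatched rows get NULL for the other side's columns.
Matching on l.agent_id = r.agent_id AND l.tag = r.tag. A NULL in a compared column never satisfies the condition.
- l[0] agent_id=9, tag=GN → no match; kept with NULLs on the r side.
- l[1] agent_id=1, tag=LS → no match; kept with NULLs on the r side.
- l[2] agent_id=8, tag=LS → no match; kept with NULLs on the r side.
- l[3] agent_id=4, tag=LS → no match; kept with NULLs on the r side.
- l[4] agent_id=9, tag=LS → no match; kept with NULLs on the r side.
- plus 7 unmatched r row(s), each kept with NULL l columns.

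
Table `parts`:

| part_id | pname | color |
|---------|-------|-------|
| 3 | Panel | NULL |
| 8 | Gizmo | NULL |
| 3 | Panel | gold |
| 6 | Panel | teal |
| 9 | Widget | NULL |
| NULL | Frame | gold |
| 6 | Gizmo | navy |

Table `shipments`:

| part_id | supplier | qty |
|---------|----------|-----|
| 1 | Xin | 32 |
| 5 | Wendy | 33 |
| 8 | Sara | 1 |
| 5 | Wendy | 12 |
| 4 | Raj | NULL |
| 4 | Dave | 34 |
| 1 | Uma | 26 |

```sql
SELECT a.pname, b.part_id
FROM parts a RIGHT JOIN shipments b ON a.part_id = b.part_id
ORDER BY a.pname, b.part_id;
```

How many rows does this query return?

7

RIGHT JOIN keeps every row from `shipments`; unmatched rows get NULL for `parts`'s columns.
Matching on a.part_id = b.part_id. A NULL in a compared column never satisfies the condition.
- a (part_id=3) has no partner in b.
- a (part_id=8) pairs with 1 row(s) of b.
- a (part_id=3) has no partner in b.
- a (part_id=6) has no partner in b.
- a (part_id=9) has no partner in b.
- a (part_id=NULL) has no partner in b.
- a (part_id=6) has no partner in b.
- 6 b row(s) had no a match → kept, a columns NULL.
Total: 1 matched + 6 padded = 7 rows.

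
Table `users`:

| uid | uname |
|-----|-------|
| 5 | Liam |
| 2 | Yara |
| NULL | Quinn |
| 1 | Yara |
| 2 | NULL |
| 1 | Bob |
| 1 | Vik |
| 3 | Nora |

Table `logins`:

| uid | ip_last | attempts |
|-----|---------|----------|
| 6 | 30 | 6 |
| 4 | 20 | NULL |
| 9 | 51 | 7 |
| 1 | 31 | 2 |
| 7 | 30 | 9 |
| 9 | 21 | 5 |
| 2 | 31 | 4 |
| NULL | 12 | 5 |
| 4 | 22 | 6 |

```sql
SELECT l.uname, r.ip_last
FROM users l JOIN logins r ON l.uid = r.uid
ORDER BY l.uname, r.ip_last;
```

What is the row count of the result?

5

INNER JOIN keeps only pairs where the ON condition holds.
Matching on l.uid = r.uid. A NULL in a compared column never satisfies the condition.
- uid=5: no matching r row, dropped.
- uid=2: 1 matching r row(s), so 1 row(s) emitted.
- uid=NULL: no matching r row, dropped.
- uid=1: 1 matching r row(s), so 1 row(s) emitted.
- uid=2: 1 matching r row(s), so 1 row(s) emitted.
- uid=1: 1 matching r row(s), so 1 row(s) emitted.
- uid=1: 1 matching r row(s), so 1 row(s) emitted.
- uid=3: no matching r row, dropped.
Total: 5 rows.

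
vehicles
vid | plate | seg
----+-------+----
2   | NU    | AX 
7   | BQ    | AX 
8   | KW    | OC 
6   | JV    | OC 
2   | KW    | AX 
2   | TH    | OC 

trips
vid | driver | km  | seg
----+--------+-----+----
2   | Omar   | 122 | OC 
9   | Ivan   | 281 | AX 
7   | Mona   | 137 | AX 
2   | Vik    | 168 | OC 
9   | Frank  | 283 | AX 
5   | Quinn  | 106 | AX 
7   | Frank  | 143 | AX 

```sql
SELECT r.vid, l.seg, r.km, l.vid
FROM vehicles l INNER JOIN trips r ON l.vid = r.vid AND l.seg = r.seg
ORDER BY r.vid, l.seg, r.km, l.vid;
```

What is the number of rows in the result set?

INNER JOIN keeps only pairs where the ON condition holds.
Matching on l.vid = r.vid AND l.seg = r.seg.
- l[0] vid=2, seg=AX → no match; dropped.
- l[1] vid=7, seg=AX → 2 match(es) in r → 2 row(s).
- l[2] vid=8, seg=OC → no match; dropped.
- l[3] vid=6, seg=OC → no match; dropped.
- l[4] vid=2, seg=AX → no match; dropped.
- l[5] vid=2, seg=OC → 2 match(es) in r → 2 row(s).
Total: 4 rows.

4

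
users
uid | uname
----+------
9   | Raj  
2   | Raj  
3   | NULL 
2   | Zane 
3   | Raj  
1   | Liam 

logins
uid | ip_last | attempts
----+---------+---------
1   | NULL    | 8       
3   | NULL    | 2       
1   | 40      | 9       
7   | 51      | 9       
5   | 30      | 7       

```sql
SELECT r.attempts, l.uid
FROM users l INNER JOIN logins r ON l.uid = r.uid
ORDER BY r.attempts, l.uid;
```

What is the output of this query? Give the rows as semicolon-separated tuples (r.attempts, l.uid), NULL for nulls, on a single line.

(2, 3); (2, 3); (8, 1); (9, 1)

INNER JOIN keeps only pairs where the ON condition holds.
Matching on l.uid = r.uid.
- uid=9: no matching r row, dropped.
- uid=2: no matching r row, dropped.
- uid=3: 1 matching r row(s), so 1 row(s) emitted.
- uid=2: no matching r row, dropped.
- uid=3: 1 matching r row(s), so 1 row(s) emitted.
- uid=1: 2 matching r row(s), so 2 row(s) emitted.
After projecting and ordering:
r.attempts | l.uid
2 | 3
2 | 3
8 | 1
9 | 1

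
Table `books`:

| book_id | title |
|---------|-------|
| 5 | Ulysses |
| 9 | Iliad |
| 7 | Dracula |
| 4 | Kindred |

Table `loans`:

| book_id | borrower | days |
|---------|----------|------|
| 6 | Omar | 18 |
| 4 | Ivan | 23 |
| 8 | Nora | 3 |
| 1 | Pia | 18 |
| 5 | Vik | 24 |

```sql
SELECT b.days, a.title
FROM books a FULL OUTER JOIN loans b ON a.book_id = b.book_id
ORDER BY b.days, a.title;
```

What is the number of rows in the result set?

7

FULL OUTER JOIN keeps every row from both sides; unmatched rows get NULL for the other side's columns.
Matching on a.book_id = b.book_id.
- a[0] book_id=5 → 1 match(es) in b → 1 row(s).
- a[1] book_id=9 → no match; kept with NULLs on the b side.
- a[2] book_id=7 → no match; kept with NULLs on the b side.
- a[3] book_id=4 → 1 match(es) in b → 1 row(s).
- 3 b row(s) had no a match → kept, a columns NULL.
Total: 2 matched + 5 padded = 7 rows.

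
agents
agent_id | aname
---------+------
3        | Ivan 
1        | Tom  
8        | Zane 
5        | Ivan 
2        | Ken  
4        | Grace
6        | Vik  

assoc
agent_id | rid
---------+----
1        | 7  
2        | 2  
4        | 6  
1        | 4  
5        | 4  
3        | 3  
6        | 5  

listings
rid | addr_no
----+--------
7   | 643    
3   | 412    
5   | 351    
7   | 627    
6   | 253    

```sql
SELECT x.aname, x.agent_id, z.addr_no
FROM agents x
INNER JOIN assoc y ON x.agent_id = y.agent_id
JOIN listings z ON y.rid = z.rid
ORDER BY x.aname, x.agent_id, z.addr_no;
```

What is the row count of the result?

5

Evaluate left to right. First `agents x INNER JOIN assoc y` on agent_id: 7 row(s).
Then INNER JOIN `listings z` on rid: keep only rows whose y.rid appears in z.
Result: 5 row(s).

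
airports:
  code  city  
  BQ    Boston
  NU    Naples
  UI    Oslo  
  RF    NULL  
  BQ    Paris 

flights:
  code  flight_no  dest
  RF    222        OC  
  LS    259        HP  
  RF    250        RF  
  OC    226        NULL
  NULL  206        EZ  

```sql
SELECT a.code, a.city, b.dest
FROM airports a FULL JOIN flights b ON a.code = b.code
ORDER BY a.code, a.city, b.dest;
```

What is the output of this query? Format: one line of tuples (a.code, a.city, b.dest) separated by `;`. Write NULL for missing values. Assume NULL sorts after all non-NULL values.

FULL OUTER JOIN keeps every row from both sides; unmatched rows get NULL for the other side's columns.
Matching on a.code = b.code. A NULL in a compared column never satisfies the condition.
Matched pairs: 2; unmatched a rows kept: 4; unmatched b rows kept: 3.

(BQ, Boston, NULL); (BQ, Paris, NULL); (NU, Naples, NULL); (RF, NULL, OC); (RF, NULL, RF); (UI, Oslo, NULL); (NULL, NULL, EZ); (NULL, NULL, HP); (NULL, NULL, NULL)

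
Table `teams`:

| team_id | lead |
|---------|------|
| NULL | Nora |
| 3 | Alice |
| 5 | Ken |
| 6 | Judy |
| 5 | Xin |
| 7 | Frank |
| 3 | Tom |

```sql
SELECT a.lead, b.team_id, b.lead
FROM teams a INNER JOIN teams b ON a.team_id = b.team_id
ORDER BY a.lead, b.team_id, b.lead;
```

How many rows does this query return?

INNER JOIN keeps only pairs where the ON condition holds.
Matching on a.team_id = b.team_id. A NULL in a compared column never satisfies the condition.
- a[0] team_id=NULL → no match; dropped.
- a[1] team_id=3 → 2 match(es) in b → 2 row(s).
- a[2] team_id=5 → 2 match(es) in b → 2 row(s).
- a[3] team_id=6 → 1 match(es) in b → 1 row(s).
- a[4] team_id=5 → 2 match(es) in b → 2 row(s).
- a[5] team_id=7 → 1 match(es) in b → 1 row(s).
- a[6] team_id=3 → 2 match(es) in b → 2 row(s).
Total: 10 rows.

10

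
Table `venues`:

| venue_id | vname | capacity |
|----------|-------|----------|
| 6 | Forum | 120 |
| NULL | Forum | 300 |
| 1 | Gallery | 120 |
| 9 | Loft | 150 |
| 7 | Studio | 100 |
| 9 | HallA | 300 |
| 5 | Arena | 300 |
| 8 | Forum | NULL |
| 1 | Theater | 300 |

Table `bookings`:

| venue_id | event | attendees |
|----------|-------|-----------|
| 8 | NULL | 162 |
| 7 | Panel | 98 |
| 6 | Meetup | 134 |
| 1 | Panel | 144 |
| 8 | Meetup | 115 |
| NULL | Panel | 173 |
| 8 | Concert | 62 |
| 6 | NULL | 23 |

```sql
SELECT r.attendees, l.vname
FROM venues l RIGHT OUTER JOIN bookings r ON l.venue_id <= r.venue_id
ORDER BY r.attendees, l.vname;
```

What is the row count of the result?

34

RIGHT JOIN keeps every row from `bookings`; unmatched rows get NULL for `venues`'s columns.
Matching on l.venue_id <= r.venue_id. A NULL in a compared column never satisfies the condition.
- l (venue_id=6) pairs with 6 row(s) of r.
- l (venue_id=NULL) has no partner in r.
- l (venue_id=1) pairs with 7 row(s) of r.
- l (venue_id=9) has no partner in r.
- l (venue_id=7) pairs with 4 row(s) of r.
- l (venue_id=9) has no partner in r.
- l (venue_id=5) pairs with 6 row(s) of r.
- l (venue_id=8) pairs with 3 row(s) of r.
- l (venue_id=1) pairs with 7 row(s) of r.
- plus 1 unmatched r row(s), each kept with NULL l columns.
Total: 33 matched + 1 padded = 34 rows.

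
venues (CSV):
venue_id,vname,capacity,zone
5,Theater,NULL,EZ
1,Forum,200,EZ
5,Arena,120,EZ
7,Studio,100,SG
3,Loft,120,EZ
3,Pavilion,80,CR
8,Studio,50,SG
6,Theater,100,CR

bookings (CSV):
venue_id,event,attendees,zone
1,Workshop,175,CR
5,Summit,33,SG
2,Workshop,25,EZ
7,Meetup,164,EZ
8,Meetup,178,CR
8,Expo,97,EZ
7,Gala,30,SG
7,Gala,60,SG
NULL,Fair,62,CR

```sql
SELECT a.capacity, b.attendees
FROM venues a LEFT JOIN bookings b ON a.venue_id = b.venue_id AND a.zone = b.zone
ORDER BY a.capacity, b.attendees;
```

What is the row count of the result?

9

LEFT JOIN keeps every row from `venues`; unmatched rows get NULL for `bookings`'s columns.
Matching on a.venue_id = b.venue_id AND a.zone = b.zone. A NULL in a compared column never satisfies the condition.
Matched pairs: 2; unmatched a rows kept: 7.
Total: 2 matched + 7 padded = 9 rows.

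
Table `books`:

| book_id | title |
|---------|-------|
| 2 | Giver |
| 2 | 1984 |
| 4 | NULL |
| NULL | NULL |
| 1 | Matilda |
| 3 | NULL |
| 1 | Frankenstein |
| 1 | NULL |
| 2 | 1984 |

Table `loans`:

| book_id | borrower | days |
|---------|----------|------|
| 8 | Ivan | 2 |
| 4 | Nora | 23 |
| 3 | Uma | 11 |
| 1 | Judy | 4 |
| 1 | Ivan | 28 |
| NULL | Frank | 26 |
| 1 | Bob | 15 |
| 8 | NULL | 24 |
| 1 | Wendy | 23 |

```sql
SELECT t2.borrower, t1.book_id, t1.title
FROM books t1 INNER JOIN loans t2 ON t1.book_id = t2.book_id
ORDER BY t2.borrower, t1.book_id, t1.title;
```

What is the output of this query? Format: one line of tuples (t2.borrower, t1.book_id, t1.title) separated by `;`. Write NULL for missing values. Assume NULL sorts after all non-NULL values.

INNER JOIN keeps only pairs where the ON condition holds.
Matching on t1.book_id = t2.book_id. A NULL in a compared column never satisfies the condition.
- t1[0] book_id=2 → no match; dropped.
- t1[1] book_id=2 → no match; dropped.
- t1[2] book_id=4 → 1 match(es) in t2 → 1 row(s).
- t1[3] book_id=NULL → no match; dropped.
- t1[4] book_id=1 → 4 match(es) in t2 → 4 row(s).
- t1[5] book_id=3 → 1 match(es) in t2 → 1 row(s).
- t1[6] book_id=1 → 4 match(es) in t2 → 4 row(s).
- t1[7] book_id=1 → 4 match(es) in t2 → 4 row(s).
- t1[8] book_id=2 → no match; dropped.

(Bob, 1, Frankenstein); (Bob, 1, Matilda); (Bob, 1, NULL); (Ivan, 1, Frankenstein); (Ivan, 1, Matilda); (Ivan, 1, NULL); (Judy, 1, Frankenstein); (Judy, 1, Matilda); (Judy, 1, NULL); (Nora, 4, NULL); (Uma, 3, NULL); (Wendy, 1, Frankenstein); (Wendy, 1, Matilda); (Wendy, 1, NULL)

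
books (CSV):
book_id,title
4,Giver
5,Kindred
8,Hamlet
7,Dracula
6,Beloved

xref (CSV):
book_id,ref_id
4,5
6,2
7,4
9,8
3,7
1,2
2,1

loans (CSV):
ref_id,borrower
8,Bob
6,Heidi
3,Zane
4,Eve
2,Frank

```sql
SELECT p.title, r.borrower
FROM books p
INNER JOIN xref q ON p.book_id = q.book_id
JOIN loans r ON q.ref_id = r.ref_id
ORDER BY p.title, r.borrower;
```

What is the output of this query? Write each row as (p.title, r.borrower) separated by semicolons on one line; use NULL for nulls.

(Beloved, Frank); (Dracula, Eve)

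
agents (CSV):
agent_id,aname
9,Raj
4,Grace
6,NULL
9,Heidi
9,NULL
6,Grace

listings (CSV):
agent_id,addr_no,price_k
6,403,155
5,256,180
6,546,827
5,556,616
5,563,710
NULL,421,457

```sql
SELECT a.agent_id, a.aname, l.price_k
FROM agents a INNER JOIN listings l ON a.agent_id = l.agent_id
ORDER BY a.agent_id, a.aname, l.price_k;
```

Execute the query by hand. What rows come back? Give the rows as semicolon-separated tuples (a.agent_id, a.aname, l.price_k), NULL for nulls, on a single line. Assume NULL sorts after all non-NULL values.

INNER JOIN keeps only pairs where the ON condition holds.
Matching on a.agent_id = l.agent_id. A NULL in a compared column never satisfies the condition.
- a (agent_id=9) has no partner → excluded.
- a (agent_id=4) has no partner → excluded.
- a (agent_id=6) pairs with 2 row(s) of l.
- a (agent_id=9) has no partner → excluded.
- a (agent_id=9) has no partner → excluded.
- a (agent_id=6) pairs with 2 row(s) of l.
After projecting and ordering:
a.agent_id | a.aname | l.price_k
6 | Grace | 155
6 | Grace | 827
6 | NULL | 155
6 | NULL | 827

(6, Grace, 155); (6, Grace, 827); (6, NULL, 155); (6, NULL, 827)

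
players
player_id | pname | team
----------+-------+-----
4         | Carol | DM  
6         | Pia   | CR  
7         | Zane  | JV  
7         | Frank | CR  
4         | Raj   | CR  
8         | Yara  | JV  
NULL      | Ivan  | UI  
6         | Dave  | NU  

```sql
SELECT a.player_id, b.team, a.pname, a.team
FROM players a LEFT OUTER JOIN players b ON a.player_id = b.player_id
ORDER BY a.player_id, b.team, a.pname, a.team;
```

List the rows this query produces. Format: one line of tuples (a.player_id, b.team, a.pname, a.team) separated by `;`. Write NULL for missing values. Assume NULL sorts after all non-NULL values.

LEFT JOIN keeps every row from `players a`; unmatched rows get NULL for `players b`'s columns.
Matching on a.player_id = b.player_id. A NULL in a compared column never satisfies the condition.
- a (player_id=4) pairs with 2 row(s) of b.
- a (player_id=6) pairs with 2 row(s) of b.
- a (player_id=7) pairs with 2 row(s) of b.
- a (player_id=7) pairs with 2 row(s) of b.
- a (player_id=4) pairs with 2 row(s) of b.
- a (player_id=8) pairs with 1 row(s) of b.
- a (player_id=NULL) has no partner → padded with NULL.
- a (player_id=6) pairs with 2 row(s) of b.

(4, CR, Carol, DM); (4, CR, Raj, CR); (4, DM, Carol, DM); (4, DM, Raj, CR); (6, CR, Dave, NU); (6, CR, Pia, CR); (6, NU, Dave, NU); (6, NU, Pia, CR); (7, CR, Frank, CR); (7, CR, Zane, JV); (7, JV, Frank, CR); (7, JV, Zane, JV); (8, JV, Yara, JV); (NULL, NULL, Ivan, UI)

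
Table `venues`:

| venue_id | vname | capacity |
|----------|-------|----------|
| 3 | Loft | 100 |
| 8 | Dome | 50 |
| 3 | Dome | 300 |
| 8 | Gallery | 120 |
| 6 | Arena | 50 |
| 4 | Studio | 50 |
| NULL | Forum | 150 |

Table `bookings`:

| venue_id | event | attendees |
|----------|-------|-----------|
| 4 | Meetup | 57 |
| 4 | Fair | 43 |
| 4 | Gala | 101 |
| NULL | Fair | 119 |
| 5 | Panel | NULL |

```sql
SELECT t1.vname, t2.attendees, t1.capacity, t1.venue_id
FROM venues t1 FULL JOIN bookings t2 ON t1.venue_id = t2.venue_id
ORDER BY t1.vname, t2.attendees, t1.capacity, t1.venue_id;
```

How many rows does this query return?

11

FULL OUTER JOIN keeps every row from both sides; unmatched rows get NULL for the other side's columns.
Matching on t1.venue_id = t2.venue_id. A NULL in a compared column never satisfies the condition.
- t1 (venue_id=3) has no partner → padded with NULL.
- t1 (venue_id=8) has no partner → padded with NULL.
- t1 (venue_id=3) has no partner → padded with NULL.
- t1 (venue_id=8) has no partner → padded with NULL.
- t1 (venue_id=6) has no partner → padded with NULL.
- t1 (venue_id=4) pairs with 3 row(s) of t2.
- t1 (venue_id=NULL) has no partner → padded with NULL.
- 2 t2 row(s) had no t1 match → kept, t1 columns NULL.
Total: 3 matched + 8 padded = 11 rows.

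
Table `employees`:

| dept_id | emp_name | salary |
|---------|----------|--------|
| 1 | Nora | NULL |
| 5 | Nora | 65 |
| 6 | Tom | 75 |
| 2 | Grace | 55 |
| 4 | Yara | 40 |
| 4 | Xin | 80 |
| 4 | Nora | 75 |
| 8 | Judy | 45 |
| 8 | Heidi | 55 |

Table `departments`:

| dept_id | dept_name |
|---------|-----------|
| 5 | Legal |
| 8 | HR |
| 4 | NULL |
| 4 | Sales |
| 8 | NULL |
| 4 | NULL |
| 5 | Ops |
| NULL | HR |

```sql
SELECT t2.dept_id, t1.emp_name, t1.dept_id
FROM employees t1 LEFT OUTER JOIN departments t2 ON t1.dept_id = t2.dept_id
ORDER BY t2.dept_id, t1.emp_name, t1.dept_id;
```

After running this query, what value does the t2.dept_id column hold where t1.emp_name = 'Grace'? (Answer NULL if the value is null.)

LEFT JOIN keeps every row from `employees`; unmatched rows get NULL for `departments`'s columns.
Matching on t1.dept_id = t2.dept_id. A NULL in a compared column never satisfies the condition.
- dept_id=1: no t2 row matches, row kept with t2 columns NULL.
- dept_id=5: 2 matching t2 row(s), so 2 row(s) emitted.
- dept_id=6: no t2 row matches, row kept with t2 columns NULL.
- dept_id=2: no t2 row matches, row kept with t2 columns NULL.
- dept_id=4: 3 matching t2 row(s), so 3 row(s) emitted.
- dept_id=4: 3 matching t2 row(s), so 3 row(s) emitted.
- dept_id=4: 3 matching t2 row(s), so 3 row(s) emitted.
- dept_id=8: 2 matching t2 row(s), so 2 row(s) emitted.
- dept_id=8: 2 matching t2 row(s), so 2 row(s) emitted.

NULL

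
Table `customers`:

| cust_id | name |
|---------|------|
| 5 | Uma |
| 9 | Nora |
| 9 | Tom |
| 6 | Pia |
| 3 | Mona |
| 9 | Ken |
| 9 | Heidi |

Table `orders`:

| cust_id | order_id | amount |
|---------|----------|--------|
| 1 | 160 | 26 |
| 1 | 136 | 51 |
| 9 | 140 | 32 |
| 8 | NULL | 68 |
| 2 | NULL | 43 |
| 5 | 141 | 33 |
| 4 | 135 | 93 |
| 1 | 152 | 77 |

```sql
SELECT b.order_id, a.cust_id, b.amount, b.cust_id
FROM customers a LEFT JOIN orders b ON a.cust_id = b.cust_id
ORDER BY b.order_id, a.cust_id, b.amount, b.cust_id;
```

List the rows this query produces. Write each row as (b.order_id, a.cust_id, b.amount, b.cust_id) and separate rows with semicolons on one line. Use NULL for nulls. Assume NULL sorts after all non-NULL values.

(140, 9, 32, 9); (140, 9, 32, 9); (140, 9, 32, 9); (140, 9, 32, 9); (141, 5, 33, 5); (NULL, 3, NULL, NULL); (NULL, 6, NULL, NULL)

LEFT JOIN keeps every row from `customers`; unmatched rows get NULL for `orders`'s columns.
Matching on a.cust_id = b.cust_id.
- a[0] cust_id=5 → 1 match(es) in b → 1 row(s).
- a[1] cust_id=9 → 1 match(es) in b → 1 row(s).
- a[2] cust_id=9 → 1 match(es) in b → 1 row(s).
- a[3] cust_id=6 → no match; kept with NULLs on the b side.
- a[4] cust_id=3 → no match; kept with NULLs on the b side.
- a[5] cust_id=9 → 1 match(es) in b → 1 row(s).
- a[6] cust_id=9 → 1 match(es) in b → 1 row(s).
After projecting and ordering:
b.order_id | a.cust_id | b.amount | b.cust_id
140 | 9 | 32 | 9
140 | 9 | 32 | 9
140 | 9 | 32 | 9
140 | 9 | 32 | 9
141 | 5 | 33 | 5
NULL | 3 | NULL | NULL
NULL | 6 | NULL | NULL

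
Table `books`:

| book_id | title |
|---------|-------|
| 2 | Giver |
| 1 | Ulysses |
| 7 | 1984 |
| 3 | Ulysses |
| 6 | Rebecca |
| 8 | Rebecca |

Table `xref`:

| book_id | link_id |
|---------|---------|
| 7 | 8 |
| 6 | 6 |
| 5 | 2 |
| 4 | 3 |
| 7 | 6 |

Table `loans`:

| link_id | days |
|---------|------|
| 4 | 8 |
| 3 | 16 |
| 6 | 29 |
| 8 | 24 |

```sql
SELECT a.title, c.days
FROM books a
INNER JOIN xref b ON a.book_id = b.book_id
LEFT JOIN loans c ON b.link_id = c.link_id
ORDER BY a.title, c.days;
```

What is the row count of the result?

3

Evaluate left to right. First `books a INNER JOIN xref b` on book_id: 3 row(s).
Then LEFT JOIN `loans c` on link_id: each of those 3 rows is kept; rows whose b.link_id has no match in c get NULL for c's columns.
Result: 3 row(s).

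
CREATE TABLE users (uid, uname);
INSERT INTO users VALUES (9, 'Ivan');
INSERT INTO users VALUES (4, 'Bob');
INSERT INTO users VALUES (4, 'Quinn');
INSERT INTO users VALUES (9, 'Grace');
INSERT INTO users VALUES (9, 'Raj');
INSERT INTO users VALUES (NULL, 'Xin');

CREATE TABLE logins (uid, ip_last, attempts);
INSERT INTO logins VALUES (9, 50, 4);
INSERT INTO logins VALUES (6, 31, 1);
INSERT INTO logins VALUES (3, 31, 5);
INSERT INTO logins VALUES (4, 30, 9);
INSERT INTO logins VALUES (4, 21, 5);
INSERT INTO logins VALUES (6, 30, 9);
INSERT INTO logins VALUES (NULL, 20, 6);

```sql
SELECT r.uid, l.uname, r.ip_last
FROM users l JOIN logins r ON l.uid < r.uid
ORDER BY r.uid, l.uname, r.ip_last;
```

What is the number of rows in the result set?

INNER JOIN keeps only pairs where the ON condition holds.
Matching on l.uid < r.uid. A NULL in a compared column never satisfies the condition.
- l (uid=9) has no partner → excluded.
- l (uid=4) pairs with 3 row(s) of r.
- l (uid=4) pairs with 3 row(s) of r.
- l (uid=9) has no partner → excluded.
- l (uid=9) has no partner → excluded.
- l (uid=NULL) has no partner → excluded.
Total: 6 rows.

6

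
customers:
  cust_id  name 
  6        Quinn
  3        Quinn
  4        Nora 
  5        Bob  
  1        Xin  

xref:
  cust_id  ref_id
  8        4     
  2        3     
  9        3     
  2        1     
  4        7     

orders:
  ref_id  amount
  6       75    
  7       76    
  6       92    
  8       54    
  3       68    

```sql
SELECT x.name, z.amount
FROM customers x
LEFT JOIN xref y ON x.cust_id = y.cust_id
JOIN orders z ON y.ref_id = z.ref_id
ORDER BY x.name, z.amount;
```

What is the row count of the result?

Step 1 — x LEFT JOIN y on cust_id → 5 row(s).
Then INNER JOIN `orders z` on ref_id: keep only rows whose y.ref_id appears in z.
Result: 1 row(s).

1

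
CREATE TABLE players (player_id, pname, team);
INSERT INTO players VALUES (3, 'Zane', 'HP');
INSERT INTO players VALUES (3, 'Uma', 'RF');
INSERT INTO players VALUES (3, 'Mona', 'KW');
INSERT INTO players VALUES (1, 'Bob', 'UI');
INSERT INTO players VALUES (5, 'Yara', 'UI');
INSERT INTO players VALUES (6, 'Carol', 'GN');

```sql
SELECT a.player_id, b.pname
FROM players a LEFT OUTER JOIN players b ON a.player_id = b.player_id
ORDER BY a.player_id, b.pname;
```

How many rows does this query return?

12

LEFT JOIN keeps every row from `players a`; unmatched rows get NULL for `players b`'s columns.
Matching on a.player_id = b.player_id.
Matched pairs: 12; unmatched a rows kept: 0.
Total: 12 rows.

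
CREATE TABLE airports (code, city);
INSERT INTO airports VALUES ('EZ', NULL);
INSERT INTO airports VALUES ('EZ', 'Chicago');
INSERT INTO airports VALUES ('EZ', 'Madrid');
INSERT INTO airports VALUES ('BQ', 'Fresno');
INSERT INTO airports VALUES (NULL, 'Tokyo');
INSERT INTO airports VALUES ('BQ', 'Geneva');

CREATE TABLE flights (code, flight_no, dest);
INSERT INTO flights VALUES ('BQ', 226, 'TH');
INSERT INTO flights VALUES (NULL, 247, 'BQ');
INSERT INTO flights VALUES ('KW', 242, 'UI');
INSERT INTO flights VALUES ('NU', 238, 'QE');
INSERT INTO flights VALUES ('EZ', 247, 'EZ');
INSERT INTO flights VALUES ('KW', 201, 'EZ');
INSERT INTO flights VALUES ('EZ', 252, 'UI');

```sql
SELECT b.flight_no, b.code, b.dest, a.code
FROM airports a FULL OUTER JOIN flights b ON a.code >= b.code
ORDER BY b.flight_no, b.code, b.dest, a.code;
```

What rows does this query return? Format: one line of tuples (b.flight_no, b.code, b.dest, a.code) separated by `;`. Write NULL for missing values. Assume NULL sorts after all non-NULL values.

(201, KW, EZ, NULL); (226, BQ, TH, BQ); (226, BQ, TH, BQ); (226, BQ, TH, EZ); (226, BQ, TH, EZ); (226, BQ, TH, EZ); (238, NU, QE, NULL); (242, KW, UI, NULL); (247, EZ, EZ, EZ); (247, EZ, EZ, EZ); (247, EZ, EZ, EZ); (247, NULL, BQ, NULL); (252, EZ, UI, EZ); (252, EZ, UI, EZ); (252, EZ, UI, EZ); (NULL, NULL, NULL, NULL)

FULL OUTER JOIN keeps every row from both sides; unmatched rows get NULL for the other side's columns.
Matching on a.code >= b.code. A NULL in a compared column never satisfies the condition.
- a row (code=EZ): matches 3 b row(s) → 3 output row(s).
- a row (code=EZ): matches 3 b row(s) → 3 output row(s).
- a row (code=EZ): matches 3 b row(s) → 3 output row(s).
- a row (code=BQ): matches 1 b row(s) → 1 output row(s).
- a row (code=NULL): no match → kept, b columns NULL.
- a row (code=BQ): matches 1 b row(s) → 1 output row(s).
- 4 row(s) from b found no a partner → padded with NULL.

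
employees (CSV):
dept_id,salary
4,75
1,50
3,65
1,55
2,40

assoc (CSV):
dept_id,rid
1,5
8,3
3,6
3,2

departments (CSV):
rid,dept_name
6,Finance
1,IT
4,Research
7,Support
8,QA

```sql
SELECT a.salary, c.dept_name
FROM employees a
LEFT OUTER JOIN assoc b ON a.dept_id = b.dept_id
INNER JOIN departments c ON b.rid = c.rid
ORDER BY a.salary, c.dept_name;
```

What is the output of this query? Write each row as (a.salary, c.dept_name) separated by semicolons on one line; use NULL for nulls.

(65, Finance)

Evaluate left to right. First `employees a LEFT JOIN assoc b` on dept_id: 6 row(s).
Then INNER JOIN `departments c` on rid: keep only rows whose b.rid appears in c.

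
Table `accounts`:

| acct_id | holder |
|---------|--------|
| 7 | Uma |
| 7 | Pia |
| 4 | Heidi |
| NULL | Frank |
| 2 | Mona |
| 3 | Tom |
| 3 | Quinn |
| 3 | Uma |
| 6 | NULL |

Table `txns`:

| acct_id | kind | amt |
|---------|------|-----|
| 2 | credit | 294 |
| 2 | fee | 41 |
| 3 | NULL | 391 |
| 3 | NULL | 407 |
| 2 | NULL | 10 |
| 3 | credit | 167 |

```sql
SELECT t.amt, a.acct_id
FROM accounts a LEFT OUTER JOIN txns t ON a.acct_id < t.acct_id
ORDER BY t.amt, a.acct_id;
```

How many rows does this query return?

11

LEFT JOIN keeps every row from `accounts`; unmatched rows get NULL for `txns`'s columns.
Matching on a.acct_id < t.acct_id. A NULL in a compared column never satisfies the condition.
- a (acct_id=7) has no partner → padded with NULL.
- a (acct_id=7) has no partner → padded with NULL.
- a (acct_id=4) has no partner → padded with NULL.
- a (acct_id=NULL) has no partner → padded with NULL.
- a (acct_id=2) pairs with 3 row(s) of t.
- a (acct_id=3) has no partner → padded with NULL.
- a (acct_id=3) has no partner → padded with NULL.
- a (acct_id=3) has no partner → padded with NULL.
- a (acct_id=6) has no partner → padded with NULL.
Total: 3 matched + 8 padded = 11 rows.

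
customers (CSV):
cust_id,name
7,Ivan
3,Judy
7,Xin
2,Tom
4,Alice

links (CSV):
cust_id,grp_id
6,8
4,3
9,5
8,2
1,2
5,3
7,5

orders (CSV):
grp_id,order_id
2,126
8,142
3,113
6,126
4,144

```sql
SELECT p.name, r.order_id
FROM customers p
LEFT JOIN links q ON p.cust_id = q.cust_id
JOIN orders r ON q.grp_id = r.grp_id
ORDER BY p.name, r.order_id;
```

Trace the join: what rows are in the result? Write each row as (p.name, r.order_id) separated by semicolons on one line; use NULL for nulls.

Step 1 — p LEFT JOIN q on cust_id → 5 row(s).
Then INNER JOIN `orders r` on grp_id: keep only rows whose q.grp_id appears in r.

(Alice, 113)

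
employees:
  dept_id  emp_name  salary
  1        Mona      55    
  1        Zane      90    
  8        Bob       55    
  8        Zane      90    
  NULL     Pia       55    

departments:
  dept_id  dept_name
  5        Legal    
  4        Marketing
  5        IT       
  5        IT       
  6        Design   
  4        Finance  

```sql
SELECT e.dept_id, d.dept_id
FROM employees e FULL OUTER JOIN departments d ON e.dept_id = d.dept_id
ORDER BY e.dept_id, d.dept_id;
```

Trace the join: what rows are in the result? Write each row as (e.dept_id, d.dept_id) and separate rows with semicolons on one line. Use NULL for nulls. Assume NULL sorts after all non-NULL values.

(1, NULL); (1, NULL); (8, NULL); (8, NULL); (NULL, 4); (NULL, 4); (NULL, 5); (NULL, 5); (NULL, 5); (NULL, 6); (NULL, NULL)

FULL OUTER JOIN keeps every row from both sides; unmatched rows get NULL for the other side's columns.
Matching on e.dept_id = d.dept_id. A NULL in a compared column never satisfies the condition.
- e row (dept_id=1): no match → kept, d columns NULL.
- e row (dept_id=1): no match → kept, d columns NULL.
- e row (dept_id=8): no match → kept, d columns NULL.
- e row (dept_id=8): no match → kept, d columns NULL.
- e row (dept_id=NULL): no match → kept, d columns NULL.
- 6 d row(s) had no e match → kept, e columns NULL.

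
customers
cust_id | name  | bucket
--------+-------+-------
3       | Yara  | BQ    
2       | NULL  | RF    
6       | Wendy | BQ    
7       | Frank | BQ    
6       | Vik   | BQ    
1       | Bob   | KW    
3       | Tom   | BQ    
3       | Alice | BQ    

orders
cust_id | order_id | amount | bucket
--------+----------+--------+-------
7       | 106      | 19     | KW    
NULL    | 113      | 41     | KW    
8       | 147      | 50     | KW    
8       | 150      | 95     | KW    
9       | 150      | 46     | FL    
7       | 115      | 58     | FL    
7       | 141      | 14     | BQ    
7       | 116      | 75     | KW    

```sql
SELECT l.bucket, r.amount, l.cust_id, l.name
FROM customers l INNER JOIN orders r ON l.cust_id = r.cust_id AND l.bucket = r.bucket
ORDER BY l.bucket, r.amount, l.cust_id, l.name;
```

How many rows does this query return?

1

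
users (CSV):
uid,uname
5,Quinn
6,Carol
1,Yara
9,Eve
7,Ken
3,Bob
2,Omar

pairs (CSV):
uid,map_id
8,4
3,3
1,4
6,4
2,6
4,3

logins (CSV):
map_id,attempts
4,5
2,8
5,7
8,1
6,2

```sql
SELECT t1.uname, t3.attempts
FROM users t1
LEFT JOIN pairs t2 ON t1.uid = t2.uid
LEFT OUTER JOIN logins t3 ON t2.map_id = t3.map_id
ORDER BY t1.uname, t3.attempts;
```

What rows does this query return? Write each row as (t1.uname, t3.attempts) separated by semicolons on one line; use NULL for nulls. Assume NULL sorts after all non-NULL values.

Joins associate left-to-right: users LEFT JOIN pairs on uid gives 7 intermediate row(s).
Then LEFT JOIN `logins t3` on map_id: each of those 7 rows is kept; rows whose t2.map_id has no match in t3 get NULL for t3's columns.

(Bob, NULL); (Carol, 5); (Eve, NULL); (Ken, NULL); (Omar, 2); (Quinn, NULL); (Yara, 5)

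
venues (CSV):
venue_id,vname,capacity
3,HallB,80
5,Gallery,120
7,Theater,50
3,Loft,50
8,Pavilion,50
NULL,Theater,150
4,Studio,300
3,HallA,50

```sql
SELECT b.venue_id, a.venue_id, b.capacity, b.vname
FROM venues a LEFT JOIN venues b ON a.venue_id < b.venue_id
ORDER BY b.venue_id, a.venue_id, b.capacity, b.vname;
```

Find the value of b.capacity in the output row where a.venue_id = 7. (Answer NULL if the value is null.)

50

LEFT JOIN keeps every row from `venues a`; unmatched rows get NULL for `venues b`'s columns.
Matching on a.venue_id < b.venue_id. A NULL in a compared column never satisfies the condition.
Matched pairs: 18; unmatched a rows kept: 2.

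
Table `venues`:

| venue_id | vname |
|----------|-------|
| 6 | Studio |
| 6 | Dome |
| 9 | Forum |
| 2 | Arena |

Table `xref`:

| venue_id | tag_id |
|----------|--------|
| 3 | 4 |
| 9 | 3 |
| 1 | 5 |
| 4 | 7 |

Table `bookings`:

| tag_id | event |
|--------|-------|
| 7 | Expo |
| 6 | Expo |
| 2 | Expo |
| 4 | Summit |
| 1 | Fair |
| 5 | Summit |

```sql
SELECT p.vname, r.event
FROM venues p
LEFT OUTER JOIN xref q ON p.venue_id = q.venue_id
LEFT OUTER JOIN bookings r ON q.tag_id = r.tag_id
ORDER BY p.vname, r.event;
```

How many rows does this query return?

4

Step 1 — p LEFT JOIN q on venue_id → 4 row(s).
Then LEFT JOIN `bookings r` on tag_id: each of those 4 rows is kept; rows whose q.tag_id has no match in r get NULL for r's columns.
Result: 4 row(s).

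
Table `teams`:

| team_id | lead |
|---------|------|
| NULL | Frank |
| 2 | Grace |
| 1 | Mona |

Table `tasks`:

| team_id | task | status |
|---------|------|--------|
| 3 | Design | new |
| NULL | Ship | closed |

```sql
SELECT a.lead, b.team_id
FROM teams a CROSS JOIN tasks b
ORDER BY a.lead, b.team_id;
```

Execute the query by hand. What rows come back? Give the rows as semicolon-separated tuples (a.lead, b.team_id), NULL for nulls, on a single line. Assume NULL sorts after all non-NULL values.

(Frank, 3); (Frank, NULL); (Grace, 3); (Grace, NULL); (Mona, 3); (Mona, NULL)

CROSS JOIN pairs every row of `teams` with every row of `tasks`: 3 × 2 = 6 rows.
After projecting and ordering:
a.lead | b.team_id
Frank | 3
Frank | NULL
Grace | 3
Grace | NULL
Mona | 3
Mona | NULL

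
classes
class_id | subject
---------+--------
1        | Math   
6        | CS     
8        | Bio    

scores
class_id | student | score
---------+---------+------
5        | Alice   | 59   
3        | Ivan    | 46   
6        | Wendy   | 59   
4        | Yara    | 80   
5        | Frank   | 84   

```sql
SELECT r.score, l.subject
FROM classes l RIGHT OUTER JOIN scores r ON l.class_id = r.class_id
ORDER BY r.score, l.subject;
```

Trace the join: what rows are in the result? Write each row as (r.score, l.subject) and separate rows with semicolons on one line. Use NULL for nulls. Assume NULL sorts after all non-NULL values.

RIGHT JOIN keeps every row from `scores`; unmatched rows get NULL for `classes`'s columns.
Matching on l.class_id = r.class_id.
Matched pairs: 1; unmatched r rows kept: 4.

(46, NULL); (59, CS); (59, NULL); (80, NULL); (84, NULL)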